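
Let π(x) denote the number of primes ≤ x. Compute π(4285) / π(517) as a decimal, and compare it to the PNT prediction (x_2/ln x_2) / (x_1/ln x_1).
π(4285)/π(517) = 588/97 ≈ 6.0619;  PNT prediction ≈ 6.1923.

π(517) = 97 and π(4285) = 588, so π(4285)/π(517) ≈ 6.0619. The PNT-predicted ratio is (4285/ln(4285)) / (517/ln(517)) ≈ 6.1923. The two agree to within a few percent, as expected.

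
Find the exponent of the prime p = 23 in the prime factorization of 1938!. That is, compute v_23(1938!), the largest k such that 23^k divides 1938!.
v_23(1938!) = 87

Legendre's formula: v_p(n!) = Σ_{k ≥ 1} ⌊n / p^k⌋. For p = 23, n = 1938, the terms are:
  ⌊1938/23^1⌋ = ⌊1938/23⌋ = 84
  ⌊1938/23^2⌋ = ⌊1938/529⌋ = 3
(the next term ⌊1938/23^3⌋ = 0, terminating the sum). Summing: v_23(1938!) = 84 + 3 = 87.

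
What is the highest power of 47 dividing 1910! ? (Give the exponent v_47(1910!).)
v_47(1910!) = 40

Legendre's formula: v_p(n!) = Σ_{k ≥ 1} ⌊n / p^k⌋. For p = 47, n = 1910, the terms are:
  ⌊1910/47^1⌋ = ⌊1910/47⌋ = 40
(the next term ⌊1910/47^2⌋ = 0, terminating the sum). Summing: v_47(1910!) = 40 = 40.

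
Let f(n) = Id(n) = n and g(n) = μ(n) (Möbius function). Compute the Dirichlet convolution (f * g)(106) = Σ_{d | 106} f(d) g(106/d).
(Id * μ)(106) = 52

Divisors of 106: [1, 2, 53, 106]. For each d | 106:
  d = 1: Id(1) · μ(106/1) = 1 · 1 = 1
  d = 2: Id(2) · μ(106/2) = 2 · -1 = -2
  d = 53: Id(53) · μ(106/53) = 53 · -1 = -53
  d = 106: Id(106) · μ(106/106) = 106 · 1 = 106
Summing: (Id * μ)(106) = 1 + -2 + -53 + 106 = 52.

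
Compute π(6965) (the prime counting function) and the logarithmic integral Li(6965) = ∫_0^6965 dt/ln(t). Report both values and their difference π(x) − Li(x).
π(6965) = 894;  Li(6965) ≈ 910.38;  π(x) − Li(x) ≈ -16.38.

Direct count of primes ≤ 6965 gives π(6965) = 894. Numerical evaluation of the logarithmic integral gives Li(6965) ≈ 910.38. The difference π(x) − Li(x) ≈ -16.38 is typically negative for small/moderate x (Li(x) overestimates), though Littlewood's theorem shows this sign changes infinitely often.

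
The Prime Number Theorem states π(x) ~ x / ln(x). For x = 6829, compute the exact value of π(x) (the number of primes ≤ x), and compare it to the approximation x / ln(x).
π(6829) = 879;  x/ln(x) ≈ 773.48;  relative error ≈ 12.00%.

Directly count primes up to 6829: π(6829) = 879. The PNT approximation gives 6829/ln(6829) ≈ 6829/8.82893 ≈ 773.48. Relative error (π(x) − x/ln(x)) / π(x) ≈ 12.00%; the approximation is known to undercount slightly (Li(x) is a better estimate).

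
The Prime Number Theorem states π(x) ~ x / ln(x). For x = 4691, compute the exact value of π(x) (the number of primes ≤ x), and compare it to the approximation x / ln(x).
π(4691) = 634;  x/ln(x) ≈ 554.92;  relative error ≈ 12.47%.

Directly count primes up to 4691: π(4691) = 634. The PNT approximation gives 4691/ln(4691) ≈ 4691/8.45340 ≈ 554.92. Relative error (π(x) − x/ln(x)) / π(x) ≈ 12.47%; the approximation is known to undercount slightly (Li(x) is a better estimate).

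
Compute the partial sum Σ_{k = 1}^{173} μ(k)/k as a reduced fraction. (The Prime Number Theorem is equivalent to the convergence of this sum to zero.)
Σ μ(k)/k = -793961929871179795717382670578573859259482725009372635516241466829/166589903787325219380851695350896256250980509594874862046961683989710

Values of μ(k) for 1 ≤ k ≤ 173: μ(1) = 1, μ(2) = -1, μ(3) = -1, μ(5) = -1, μ(6) = 1, μ(7) = -1, μ(10) = 1, μ(11) = -1, μ(13) = -1, μ(14) = 1, μ(15) = 1, μ(17) = -1, μ(19) = -1, μ(21) = 1, μ(22) = 1, μ(23) = -1, μ(26) = 1, μ(29) = -1, μ(30) = -1, μ(31) = -1, μ(33) = 1, μ(34) = 1, μ(35) = 1, μ(37) = -1, μ(38) = 1, μ(39) = 1, μ(41) = -1, μ(42) = -1, μ(43) = -1, μ(46) = 1, μ(47) = -1, μ(51) = 1, μ(53) = -1, μ(55) = 1, μ(57) = 1, μ(58) = 1, μ(59) = -1, μ(61) = -1, μ(62) = 1, μ(65) = 1, μ(66) = -1, μ(67) = -1, μ(69) = 1, μ(70) = -1, μ(71) = -1, μ(73) = -1, μ(74) = 1, μ(77) = 1, μ(78) = -1, μ(79) = -1, μ(82) = 1, μ(83) = -1, μ(85) = 1, μ(86) = 1, μ(87) = 1, μ(89) = -1, μ(91) = 1, μ(93) = 1, μ(94) = 1, μ(95) = 1, μ(97) = -1, μ(101) = -1, μ(102) = -1, μ(103) = -1, μ(105) = -1, μ(106) = 1, μ(107) = -1, μ(109) = -1, μ(110) = -1, μ(111) = 1, μ(113) = -1, μ(114) = -1, μ(115) = 1, μ(118) = 1, μ(119) = 1, μ(122) = 1, μ(123) = 1, μ(127) = -1, μ(129) = 1, μ(130) = -1, μ(131) = -1, μ(133) = 1, μ(134) = 1, μ(137) = -1, μ(138) = -1, μ(139) = -1, μ(141) = 1, μ(142) = 1, μ(143) = 1, μ(145) = 1, μ(146) = 1, μ(149) = -1, μ(151) = -1, μ(154) = -1, μ(155) = 1, μ(157) = -1, μ(158) = 1, μ(159) = 1, μ(161) = 1, μ(163) = -1, μ(165) = -1, μ(166) = 1, μ(167) = -1, μ(170) = -1, μ(173) = -1, with μ = 0 on non-squarefree integers. Summing μ(k)/k for k where μ(k) ≠ 0 gives -793961929871179795717382670578573859259482725009372635516241466829/166589903787325219380851695350896256250980509594874862046961683989710 ≈ -0.0048. (PNT ⟺ this sum → 0 as n → ∞.)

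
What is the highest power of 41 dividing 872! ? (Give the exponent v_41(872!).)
v_41(872!) = 21

Legendre's formula: v_p(n!) = Σ_{k ≥ 1} ⌊n / p^k⌋. For p = 41, n = 872, the terms are:
  ⌊872/41^1⌋ = ⌊872/41⌋ = 21
(the next term ⌊872/41^2⌋ = 0, terminating the sum). Summing: v_41(872!) = 21 = 21.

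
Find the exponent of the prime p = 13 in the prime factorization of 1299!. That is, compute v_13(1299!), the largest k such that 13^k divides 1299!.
v_13(1299!) = 106

Legendre's formula: v_p(n!) = Σ_{k ≥ 1} ⌊n / p^k⌋. For p = 13, n = 1299, the terms are:
  ⌊1299/13^1⌋ = ⌊1299/13⌋ = 99
  ⌊1299/13^2⌋ = ⌊1299/169⌋ = 7
(the next term ⌊1299/13^3⌋ = 0, terminating the sum). Summing: v_13(1299!) = 99 + 7 = 106.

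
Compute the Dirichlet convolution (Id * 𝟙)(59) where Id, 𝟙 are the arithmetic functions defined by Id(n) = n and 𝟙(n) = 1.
(Id * 𝟙)(59) = 60

Divisors of 59: [1, 59]. For each d | 59:
  d = 1: Id(1) · 𝟙(59/1) = 1 · 1 = 1
  d = 59: Id(59) · 𝟙(59/59) = 59 · 1 = 59
Summing: (Id * 𝟙)(59) = 1 + 59 = 60.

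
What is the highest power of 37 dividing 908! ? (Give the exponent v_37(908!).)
v_37(908!) = 24

Legendre's formula: v_p(n!) = Σ_{k ≥ 1} ⌊n / p^k⌋. For p = 37, n = 908, the terms are:
  ⌊908/37^1⌋ = ⌊908/37⌋ = 24
(the next term ⌊908/37^2⌋ = 0, terminating the sum). Summing: v_37(908!) = 24 = 24.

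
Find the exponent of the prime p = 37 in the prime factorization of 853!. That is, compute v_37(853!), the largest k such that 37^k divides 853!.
v_37(853!) = 23

Legendre's formula: v_p(n!) = Σ_{k ≥ 1} ⌊n / p^k⌋. For p = 37, n = 853, the terms are:
  ⌊853/37^1⌋ = ⌊853/37⌋ = 23
(the next term ⌊853/37^2⌋ = 0, terminating the sum). Summing: v_37(853!) = 23 = 23.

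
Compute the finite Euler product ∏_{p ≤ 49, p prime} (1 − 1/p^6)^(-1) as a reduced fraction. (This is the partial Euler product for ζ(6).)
∏ = 739922824862544451640166694180680765476614483998462834502498139791315/727309058868145310276350820375862045292293308126790710400267935809536

The primes p ≤ 49 are [2, 3, 5, 7, 11, 13, 17, 19, 23, 29, 31, 37, 41, 43, 47]. For each prime, (1 − 1/p^6)^(-1) = p^6 / (p^6 − 1). The product is (1 − 1/2^6)^(-1), (1 − 1/3^6)^(-1), (1 − 1/5^6)^(-1), (1 − 1/7^6)^(-1), (1 − 1/11^6)^(-1), (1 − 1/13^6)^(-1), (1 − 1/17^6)^(-1), (1 − 1/19^6)^(-1), (1 − 1/23^6)^(-1), (1 − 1/29^6)^(-1), (1 − 1/31^6)^(-1), (1 − 1/37^6)^(-1), (1 − 1/41^6)^(-1), (1 − 1/43^6)^(-1), (1 − 1/47^6)^(-1) = ∏ p^6 / (p^6 − 1) = 739922824862544451640166694180680765476614483998462834502498139791315/727309058868145310276350820375862045292293308126790710400267935809536.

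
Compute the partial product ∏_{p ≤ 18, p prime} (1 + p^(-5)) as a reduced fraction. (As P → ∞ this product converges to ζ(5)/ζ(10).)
∏ = 45072610603883567072/43510716535257846875

The primes p ≤ 18 are [2, 3, 5, 7, 11, 13, 17]. For each, (1 + 1/p^5) = (p^5 + 1)/p^5. Multiplying these fractions over p ∈ [2, 3, 5, 7, 11, 13, 17] gives 45072610603883567072/43510716535257846875. (In the limit P → ∞ this tends to ζ(5)/ζ(10).)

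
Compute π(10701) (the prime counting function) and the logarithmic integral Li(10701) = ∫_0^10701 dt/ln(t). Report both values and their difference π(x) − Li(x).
π(10701) = 1304;  Li(10701) ≈ 1321.97;  π(x) − Li(x) ≈ -17.97.

Direct count of primes ≤ 10701 gives π(10701) = 1304. Numerical evaluation of the logarithmic integral gives Li(10701) ≈ 1321.97. The difference π(x) − Li(x) ≈ -17.97 is typically negative for small/moderate x (Li(x) overestimates), though Littlewood's theorem shows this sign changes infinitely often.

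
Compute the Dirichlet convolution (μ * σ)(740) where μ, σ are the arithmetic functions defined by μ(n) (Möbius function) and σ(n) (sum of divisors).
(μ * σ)(740) = 740

Divisors of 740: [1, 2, 4, 5, 10, 20, 37, 74, 148, 185, 370, 740]. For each d | 740:
  d = 1: μ(1) · σ(740/1) = 1 · 1596 = 1596
  d = 2: μ(2) · σ(740/2) = -1 · 684 = -684
  d = 4: μ(4) · σ(740/4) = 0 · 228 = 0
  d = 5: μ(5) · σ(740/5) = -1 · 266 = -266
  d = 10: μ(10) · σ(740/10) = 1 · 114 = 114
  d = 20: μ(20) · σ(740/20) = 0 · 38 = 0
  d = 37: μ(37) · σ(740/37) = -1 · 42 = -42
  d = 74: μ(74) · σ(740/74) = 1 · 18 = 18
  d = 148: μ(148) · σ(740/148) = 0 · 6 = 0
  d = 185: μ(185) · σ(740/185) = 1 · 7 = 7
  d = 370: μ(370) · σ(740/370) = -1 · 3 = -3
  d = 740: μ(740) · σ(740/740) = 0 · 1 = 0
Summing: (μ * σ)(740) = 1596 + -684 + 0 + -266 + 114 + 0 + -42 + 18 + 0 + 7 + -3 + 0 = 740.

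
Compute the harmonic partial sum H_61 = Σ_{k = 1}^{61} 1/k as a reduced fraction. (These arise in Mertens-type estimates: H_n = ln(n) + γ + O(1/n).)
H_61 = 925372872575832277072279171/197044480683803711251893600

Direct summation: H_61 = 1 + 1/2 + ... + 1/61. The least common denominator is lcm(1, ..., 61) = 591133442051411133755680800; over this denominator the numerator is 591133442051411133755680800 + 295566721025705566877840400 + 197044480683803711251893600 + 147783360512852783438920200 + 118226688410282226751136160 + 98522240341901855625946800 + 84447634578773019107954400 + 73891680256426391719460100 + 65681493561267903750631200 + 59113344205141113375568080 + 53739403822855557614152800 + 49261120170950927812973400 + 45471803234723933365821600 + 42223817289386509553977200 + 39408896136760742250378720 + 36945840128213195859730050 + 34772555414788890220922400 + 32840746780633951875315600 + 31112286423758480723983200 + 29556672102570556687784040 + 28149211526257673035984800 + 26869701911427778807076400 + 25701454002235266685029600 + 24630560085475463906486700 + 23645337682056445350227232 + 22735901617361966682910800 + 21893831187089301250210400 + 21111908644693254776988600 + 20383911794876245991575200 + 19704448068380371125189360 + 19068820711335843024376800 + 18472920064106597929865025 + 17913134607618519204717600 + 17386277707394445110461200 + 16889526915754603821590880 + 16420373390316975937657800 + 15976579514903003615018400 + 15556143211879240361991600 + 15157267744907977788607200 + 14778336051285278343892020 + 14417888830522222774528800 + 14074605763128836517992400 + 13747289350032817064085600 + 13434850955713889403538200 + 13136298712253580750126240 + 12850727001117633342514800 + 12577307277689598590546400 + 12315280042737731953243350 + 12063947796967574158279200 + 11822668841028222675113616 + 11590851804929630073640800 + 11367950808680983341455400 + 11153461170781342146333600 + 10946915593544650625105200 + 10747880764571111522830560 + 10555954322346627388494300 + 10370762141252826907994400 + 10191955897438122995787600 + 10019210882227307351791200 + 9852224034190185562594680 + 9690712164777231700912800 = 2776118617727496831216837513, so H_61 = 2776118617727496831216837513/591133442051411133755680800; reducing by gcd(2776118617727496831216837513, 591133442051411133755680800) = 3 gives 925372872575832277072279171/197044480683803711251893600 ≈ 4.69626. (The PNT-adjacent estimate ln(61) + γ ≈ 4.68809 matches within O(1/n).)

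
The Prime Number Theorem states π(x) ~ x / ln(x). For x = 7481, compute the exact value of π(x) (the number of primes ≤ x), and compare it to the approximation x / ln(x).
π(7481) = 947;  x/ln(x) ≈ 838.67;  relative error ≈ 11.44%.

Directly count primes up to 7481: π(7481) = 947. The PNT approximation gives 7481/ln(7481) ≈ 7481/8.92012 ≈ 838.67. Relative error (π(x) − x/ln(x)) / π(x) ≈ 11.44%; the approximation is known to undercount slightly (Li(x) is a better estimate).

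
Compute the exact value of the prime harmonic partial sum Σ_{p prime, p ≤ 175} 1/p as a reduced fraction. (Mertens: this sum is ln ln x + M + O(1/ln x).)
Σ 1/p = 319420215161551700804173656907103406301944826032199624513259054823197/166589903787325219380851695350896256250980509594874862046961683989710

π(175) = 40, so the primes ≤ 175 are [2, 3, 5, 7, 11, 13, 17, 19, 23, 29, 31, 37, 41, 43, 47, 53, 59, 61, 67, 71, 73, 79, 83, 89, 97, 101, 103, 107, 109, 113, 127, 131, 137, 139, 149, 151, 157, 163, 167, 173]. Summing 1/p over these primes: 319420215161551700804173656907103406301944826032199624513259054823197/166589903787325219380851695350896256250980509594874862046961683989710 ≈ 1.9174. Mertens estimate ln ln(175) + 0.2615 ≈ 1.9034.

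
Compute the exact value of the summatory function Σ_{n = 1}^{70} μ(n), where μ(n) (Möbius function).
Σ_{n ≤ 70} μ(n) = -2

Compute μ(n) for each 1 ≤ n ≤ 70: μ(1) = 1, μ(2) = -1, μ(3) = -1, μ(4) = 0, μ(5) = -1, μ(6) = 1, μ(7) = -1, μ(8) = 0, μ(9) = 0, μ(10) = 1, μ(11) = -1, μ(12) = 0, μ(13) = -1, μ(14) = 1, μ(15) = 1, μ(16) = 0, μ(17) = -1, μ(18) = 0, μ(19) = -1, μ(20) = 0, μ(21) = 1, μ(22) = 1, μ(23) = -1, μ(24) = 0, μ(25) = 0, μ(26) = 1, μ(27) = 0, μ(28) = 0, μ(29) = -1, μ(30) = -1, μ(31) = -1, μ(32) = 0, μ(33) = 1, μ(34) = 1, μ(35) = 1, μ(36) = 0, μ(37) = -1, μ(38) = 1, μ(39) = 1, μ(40) = 0, μ(41) = -1, μ(42) = -1, μ(43) = -1, μ(44) = 0, μ(45) = 0, μ(46) = 1, μ(47) = -1, μ(48) = 0, μ(49) = 0, μ(50) = 0, μ(51) = 1, μ(52) = 0, μ(53) = -1, μ(54) = 0, μ(55) = 1, μ(56) = 0, μ(57) = 1, μ(58) = 1, μ(59) = -1, μ(60) = 0, μ(61) = -1, μ(62) = 1, μ(63) = 0, μ(64) = 0, μ(65) = 1, μ(66) = -1, μ(67) = -1, μ(68) = 0, μ(69) = 1, μ(70) = -1. Summing all 70 values: -2. (Mertens function M(x) = Σ_{n ≤ x} μ(n); on average M(x) should be small (PNT ⟺ M(x) = o(x)).)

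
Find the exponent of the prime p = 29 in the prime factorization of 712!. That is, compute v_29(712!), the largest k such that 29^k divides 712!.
v_29(712!) = 24

Legendre's formula: v_p(n!) = Σ_{k ≥ 1} ⌊n / p^k⌋. For p = 29, n = 712, the terms are:
  ⌊712/29^1⌋ = ⌊712/29⌋ = 24
(the next term ⌊712/29^2⌋ = 0, terminating the sum). Summing: v_29(712!) = 24 = 24.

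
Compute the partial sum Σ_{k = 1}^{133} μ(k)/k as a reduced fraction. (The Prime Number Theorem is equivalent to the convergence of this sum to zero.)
Σ μ(k)/k = -328286069145432606104772534998723752556837640821/525896479052627740771371797072411912900610967452630

Values of μ(k) for 1 ≤ k ≤ 133: μ(1) = 1, μ(2) = -1, μ(3) = -1, μ(5) = -1, μ(6) = 1, μ(7) = -1, μ(10) = 1, μ(11) = -1, μ(13) = -1, μ(14) = 1, μ(15) = 1, μ(17) = -1, μ(19) = -1, μ(21) = 1, μ(22) = 1, μ(23) = -1, μ(26) = 1, μ(29) = -1, μ(30) = -1, μ(31) = -1, μ(33) = 1, μ(34) = 1, μ(35) = 1, μ(37) = -1, μ(38) = 1, μ(39) = 1, μ(41) = -1, μ(42) = -1, μ(43) = -1, μ(46) = 1, μ(47) = -1, μ(51) = 1, μ(53) = -1, μ(55) = 1, μ(57) = 1, μ(58) = 1, μ(59) = -1, μ(61) = -1, μ(62) = 1, μ(65) = 1, μ(66) = -1, μ(67) = -1, μ(69) = 1, μ(70) = -1, μ(71) = -1, μ(73) = -1, μ(74) = 1, μ(77) = 1, μ(78) = -1, μ(79) = -1, μ(82) = 1, μ(83) = -1, μ(85) = 1, μ(86) = 1, μ(87) = 1, μ(89) = -1, μ(91) = 1, μ(93) = 1, μ(94) = 1, μ(95) = 1, μ(97) = -1, μ(101) = -1, μ(102) = -1, μ(103) = -1, μ(105) = -1, μ(106) = 1, μ(107) = -1, μ(109) = -1, μ(110) = -1, μ(111) = 1, μ(113) = -1, μ(114) = -1, μ(115) = 1, μ(118) = 1, μ(119) = 1, μ(122) = 1, μ(123) = 1, μ(127) = -1, μ(129) = 1, μ(130) = -1, μ(131) = -1, μ(133) = 1, with μ = 0 on non-squarefree integers. Summing μ(k)/k for k where μ(k) ≠ 0 gives -328286069145432606104772534998723752556837640821/525896479052627740771371797072411912900610967452630 ≈ -0.0006. (PNT ⟺ this sum → 0 as n → ∞.)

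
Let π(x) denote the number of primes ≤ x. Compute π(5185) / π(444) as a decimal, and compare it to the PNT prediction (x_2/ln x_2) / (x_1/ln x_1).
π(5185)/π(444) = 690/86 ≈ 8.0233;  PNT prediction ≈ 8.3225.

π(444) = 86 and π(5185) = 690, so π(5185)/π(444) ≈ 8.0233. The PNT-predicted ratio is (5185/ln(5185)) / (444/ln(444)) ≈ 8.3225. The two agree to within a few percent, as expected.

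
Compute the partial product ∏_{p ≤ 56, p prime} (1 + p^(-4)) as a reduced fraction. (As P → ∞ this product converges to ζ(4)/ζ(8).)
∏ = 22191296873353842710281222970410269196792920578371108176528669216114688/20586999778381633591344384332656221508370849439367985929948634732675625

The primes p ≤ 56 are [2, 3, 5, 7, 11, 13, 17, 19, 23, 29, 31, 37, 41, 43, 47, 53]. For each, (1 + 1/p^4) = (p^4 + 1)/p^4. Multiplying these fractions over p ∈ [2, 3, 5, 7, 11, 13, 17, 19, 23, 29, 31, 37, 41, 43, 47, 53] gives 22191296873353842710281222970410269196792920578371108176528669216114688/20586999778381633591344384332656221508370849439367985929948634732675625. (In the limit P → ∞ this tends to ζ(4)/ζ(8).)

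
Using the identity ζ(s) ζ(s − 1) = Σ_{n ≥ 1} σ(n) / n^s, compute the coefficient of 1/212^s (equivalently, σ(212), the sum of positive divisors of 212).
σ(212) = 378

In the product (Σ m^0/m^s)(Σ k / k^s) = Σ (Σ_{d | n} d) / n^s, the coefficient of 1/n^s is σ(n) = Σ_{d | n} d. For n = 212, divisors are [1, 2, 4, 53, 106, 212]; summing: σ(212) = 378.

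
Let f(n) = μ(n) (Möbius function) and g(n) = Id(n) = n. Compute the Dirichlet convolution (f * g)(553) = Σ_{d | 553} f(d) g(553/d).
(μ * Id)(553) = 468

Divisors of 553: [1, 7, 79, 553]. For each d | 553:
  d = 1: μ(1) · Id(553/1) = 1 · 553 = 553
  d = 7: μ(7) · Id(553/7) = -1 · 79 = -79
  d = 79: μ(79) · Id(553/79) = -1 · 7 = -7
  d = 553: μ(553) · Id(553/553) = 1 · 1 = 1
Summing: (μ * Id)(553) = 553 + -79 + -7 + 1 = 468.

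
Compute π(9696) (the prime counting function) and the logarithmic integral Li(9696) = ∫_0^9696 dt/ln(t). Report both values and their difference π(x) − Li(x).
π(9696) = 1196;  Li(9696) ≈ 1213.08;  π(x) − Li(x) ≈ -17.08.

Direct count of primes ≤ 9696 gives π(9696) = 1196. Numerical evaluation of the logarithmic integral gives Li(9696) ≈ 1213.08. The difference π(x) − Li(x) ≈ -17.08 is typically negative for small/moderate x (Li(x) overestimates), though Littlewood's theorem shows this sign changes infinitely often.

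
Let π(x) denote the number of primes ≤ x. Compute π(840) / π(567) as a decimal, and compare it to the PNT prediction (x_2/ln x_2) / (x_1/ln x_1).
π(840)/π(567) = 146/103 ≈ 1.4175;  PNT prediction ≈ 1.3950.

π(567) = 103 and π(840) = 146, so π(840)/π(567) ≈ 1.4175. The PNT-predicted ratio is (840/ln(840)) / (567/ln(567)) ≈ 1.3950. The two agree to within a few percent, as expected.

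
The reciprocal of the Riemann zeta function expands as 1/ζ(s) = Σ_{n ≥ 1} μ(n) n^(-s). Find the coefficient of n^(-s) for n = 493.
μ(493) = 1

Factor n = 493 = 17 · 29. μ(n) = 0 if any exponent ≥ 2 (not squarefree); otherwise μ(n) = (−1)^{ω(n)} where ω(n) is the number of distinct prime factors. Applying: μ(493) = 1.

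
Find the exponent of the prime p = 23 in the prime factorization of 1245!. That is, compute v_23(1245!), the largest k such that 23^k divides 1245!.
v_23(1245!) = 56

Legendre's formula: v_p(n!) = Σ_{k ≥ 1} ⌊n / p^k⌋. For p = 23, n = 1245, the terms are:
  ⌊1245/23^1⌋ = ⌊1245/23⌋ = 54
  ⌊1245/23^2⌋ = ⌊1245/529⌋ = 2
(the next term ⌊1245/23^3⌋ = 0, terminating the sum). Summing: v_23(1245!) = 54 + 2 = 56.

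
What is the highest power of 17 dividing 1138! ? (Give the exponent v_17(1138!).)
v_17(1138!) = 69

Legendre's formula: v_p(n!) = Σ_{k ≥ 1} ⌊n / p^k⌋. For p = 17, n = 1138, the terms are:
  ⌊1138/17^1⌋ = ⌊1138/17⌋ = 66
  ⌊1138/17^2⌋ = ⌊1138/289⌋ = 3
(the next term ⌊1138/17^3⌋ = 0, terminating the sum). Summing: v_17(1138!) = 66 + 3 = 69.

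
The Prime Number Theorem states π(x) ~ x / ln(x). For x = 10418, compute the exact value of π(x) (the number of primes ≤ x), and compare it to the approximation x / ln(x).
π(10418) = 1274;  x/ln(x) ≈ 1126.11;  relative error ≈ 11.61%.

Directly count primes up to 10418: π(10418) = 1274. The PNT approximation gives 10418/ln(10418) ≈ 10418/9.25129 ≈ 1126.11. Relative error (π(x) − x/ln(x)) / π(x) ≈ 11.61%; the approximation is known to undercount slightly (Li(x) is a better estimate).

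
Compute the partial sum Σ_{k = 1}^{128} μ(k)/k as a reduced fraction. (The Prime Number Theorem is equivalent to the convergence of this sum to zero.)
Σ μ(k)/k = -228455996623300386843096283835194191857230682/401447693933303618909444119902604513664588524773

Values of μ(k) for 1 ≤ k ≤ 128: μ(1) = 1, μ(2) = -1, μ(3) = -1, μ(5) = -1, μ(6) = 1, μ(7) = -1, μ(10) = 1, μ(11) = -1, μ(13) = -1, μ(14) = 1, μ(15) = 1, μ(17) = -1, μ(19) = -1, μ(21) = 1, μ(22) = 1, μ(23) = -1, μ(26) = 1, μ(29) = -1, μ(30) = -1, μ(31) = -1, μ(33) = 1, μ(34) = 1, μ(35) = 1, μ(37) = -1, μ(38) = 1, μ(39) = 1, μ(41) = -1, μ(42) = -1, μ(43) = -1, μ(46) = 1, μ(47) = -1, μ(51) = 1, μ(53) = -1, μ(55) = 1, μ(57) = 1, μ(58) = 1, μ(59) = -1, μ(61) = -1, μ(62) = 1, μ(65) = 1, μ(66) = -1, μ(67) = -1, μ(69) = 1, μ(70) = -1, μ(71) = -1, μ(73) = -1, μ(74) = 1, μ(77) = 1, μ(78) = -1, μ(79) = -1, μ(82) = 1, μ(83) = -1, μ(85) = 1, μ(86) = 1, μ(87) = 1, μ(89) = -1, μ(91) = 1, μ(93) = 1, μ(94) = 1, μ(95) = 1, μ(97) = -1, μ(101) = -1, μ(102) = -1, μ(103) = -1, μ(105) = -1, μ(106) = 1, μ(107) = -1, μ(109) = -1, μ(110) = -1, μ(111) = 1, μ(113) = -1, μ(114) = -1, μ(115) = 1, μ(118) = 1, μ(119) = 1, μ(122) = 1, μ(123) = 1, μ(127) = -1, with μ = 0 on non-squarefree integers. Summing μ(k)/k for k where μ(k) ≠ 0 gives -228455996623300386843096283835194191857230682/401447693933303618909444119902604513664588524773 ≈ -0.0006. (PNT ⟺ this sum → 0 as n → ∞.)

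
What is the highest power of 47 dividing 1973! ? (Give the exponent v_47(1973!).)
v_47(1973!) = 41

Legendre's formula: v_p(n!) = Σ_{k ≥ 1} ⌊n / p^k⌋. For p = 47, n = 1973, the terms are:
  ⌊1973/47^1⌋ = ⌊1973/47⌋ = 41
(the next term ⌊1973/47^2⌋ = 0, terminating the sum). Summing: v_47(1973!) = 41 = 41.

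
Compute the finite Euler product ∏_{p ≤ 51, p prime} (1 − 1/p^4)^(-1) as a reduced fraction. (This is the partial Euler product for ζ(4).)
∏ = 65572203587643632473857746546522240898588901/60584710506150227098341885345792000000000000

The primes p ≤ 51 are [2, 3, 5, 7, 11, 13, 17, 19, 23, 29, 31, 37, 41, 43, 47]. For each prime, (1 − 1/p^4)^(-1) = p^4 / (p^4 − 1). The product is (1 − 1/2^4)^(-1), (1 − 1/3^4)^(-1), (1 − 1/5^4)^(-1), (1 − 1/7^4)^(-1), (1 − 1/11^4)^(-1), (1 − 1/13^4)^(-1), (1 − 1/17^4)^(-1), (1 − 1/19^4)^(-1), (1 − 1/23^4)^(-1), (1 − 1/29^4)^(-1), (1 − 1/31^4)^(-1), (1 − 1/37^4)^(-1), (1 − 1/41^4)^(-1), (1 − 1/43^4)^(-1), (1 − 1/47^4)^(-1) = ∏ p^4 / (p^4 − 1) = 65572203587643632473857746546522240898588901/60584710506150227098341885345792000000000000.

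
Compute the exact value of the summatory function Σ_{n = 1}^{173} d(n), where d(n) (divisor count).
Σ_{n ≤ 173} d(n) = 919

Compute d(n) for each 1 ≤ n ≤ 173: d(1) = 1, d(2) = 2, d(3) = 2, d(4) = 3, d(5) = 2, d(6) = 4, d(7) = 2, d(8) = 4, d(9) = 3, d(10) = 4, d(11) = 2, d(12) = 6, d(13) = 2, d(14) = 4, d(15) = 4, d(16) = 5, d(17) = 2, d(18) = 6, d(19) = 2, d(20) = 6, d(21) = 4, d(22) = 4, d(23) = 2, d(24) = 8, d(25) = 3, d(26) = 4, d(27) = 4, d(28) = 6, d(29) = 2, d(30) = 8, d(31) = 2, d(32) = 6, d(33) = 4, d(34) = 4, d(35) = 4, d(36) = 9, d(37) = 2, d(38) = 4, d(39) = 4, d(40) = 8, d(41) = 2, d(42) = 8, d(43) = 2, d(44) = 6, d(45) = 6, d(46) = 4, d(47) = 2, d(48) = 10, d(49) = 3, d(50) = 6, d(51) = 4, d(52) = 6, d(53) = 2, d(54) = 8, d(55) = 4, d(56) = 8, d(57) = 4, d(58) = 4, d(59) = 2, d(60) = 12, d(61) = 2, d(62) = 4, d(63) = 6, d(64) = 7, d(65) = 4, d(66) = 8, d(67) = 2, d(68) = 6, d(69) = 4, d(70) = 8, d(71) = 2, d(72) = 12, d(73) = 2, d(74) = 4, d(75) = 6, d(76) = 6, d(77) = 4, d(78) = 8, d(79) = 2, d(80) = 10, d(81) = 5, d(82) = 4, d(83) = 2, d(84) = 12, d(85) = 4, d(86) = 4, d(87) = 4, d(88) = 8, d(89) = 2, d(90) = 12, d(91) = 4, d(92) = 6, d(93) = 4, d(94) = 4, d(95) = 4, d(96) = 12, d(97) = 2, d(98) = 6, d(99) = 6, d(100) = 9, d(101) = 2, d(102) = 8, d(103) = 2, d(104) = 8, d(105) = 8, d(106) = 4, d(107) = 2, d(108) = 12, d(109) = 2, d(110) = 8, d(111) = 4, d(112) = 10, d(113) = 2, d(114) = 8, d(115) = 4, d(116) = 6, d(117) = 6, d(118) = 4, d(119) = 4, d(120) = 16, d(121) = 3, d(122) = 4, d(123) = 4, d(124) = 6, d(125) = 4, d(126) = 12, d(127) = 2, d(128) = 8, d(129) = 4, d(130) = 8, d(131) = 2, d(132) = 12, d(133) = 4, d(134) = 4, d(135) = 8, d(136) = 8, d(137) = 2, d(138) = 8, d(139) = 2, d(140) = 12, d(141) = 4, d(142) = 4, d(143) = 4, d(144) = 15, d(145) = 4, d(146) = 4, d(147) = 6, d(148) = 6, d(149) = 2, d(150) = 12, d(151) = 2, d(152) = 8, d(153) = 6, d(154) = 8, d(155) = 4, d(156) = 12, d(157) = 2, d(158) = 4, d(159) = 4, d(160) = 12, d(161) = 4, d(162) = 10, d(163) = 2, d(164) = 6, d(165) = 8, d(166) = 4, d(167) = 2, d(168) = 16, d(169) = 3, d(170) = 8, d(171) = 6, d(172) = 6, d(173) = 2. Summing all 173 values: 919. (Dirichlet's divisor formula: Σ_{n ≤ x} d(n) = x ln(x) + (2γ − 1) x + O(√x). For x = 173, the asymptotic estimate is ≈ 918.24.)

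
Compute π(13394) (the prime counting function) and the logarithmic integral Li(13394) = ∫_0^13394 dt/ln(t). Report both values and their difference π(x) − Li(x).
π(13394) = 1587;  Li(13394) ≈ 1608.64;  π(x) − Li(x) ≈ -21.64.

Direct count of primes ≤ 13394 gives π(13394) = 1587. Numerical evaluation of the logarithmic integral gives Li(13394) ≈ 1608.64. The difference π(x) − Li(x) ≈ -21.64 is typically negative for small/moderate x (Li(x) overestimates), though Littlewood's theorem shows this sign changes infinitely often.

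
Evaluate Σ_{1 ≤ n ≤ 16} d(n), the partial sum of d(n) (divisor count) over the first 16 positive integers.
Σ_{n ≤ 16} d(n) = 50

Compute d(n) for each 1 ≤ n ≤ 16: d(1) = 1, d(2) = 2, d(3) = 2, d(4) = 3, d(5) = 2, d(6) = 4, d(7) = 2, d(8) = 4, d(9) = 3, d(10) = 4, d(11) = 2, d(12) = 6, d(13) = 2, d(14) = 4, d(15) = 4, d(16) = 5. Summing all 16 values: 50. (Dirichlet's divisor formula: Σ_{n ≤ x} d(n) = x ln(x) + (2γ − 1) x + O(√x). For x = 16, the asymptotic estimate is ≈ 46.83.)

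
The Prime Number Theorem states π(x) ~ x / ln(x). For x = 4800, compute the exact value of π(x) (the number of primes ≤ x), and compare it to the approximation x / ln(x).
π(4800) = 646;  x/ln(x) ≈ 566.28;  relative error ≈ 12.34%.

Directly count primes up to 4800: π(4800) = 646. The PNT approximation gives 4800/ln(4800) ≈ 4800/8.47637 ≈ 566.28. Relative error (π(x) − x/ln(x)) / π(x) ≈ 12.34%; the approximation is known to undercount slightly (Li(x) is a better estimate).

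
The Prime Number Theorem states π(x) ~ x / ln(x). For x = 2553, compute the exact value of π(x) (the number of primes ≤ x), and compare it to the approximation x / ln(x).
π(2553) = 374;  x/ln(x) ≈ 325.43;  relative error ≈ 12.99%.

Directly count primes up to 2553: π(2553) = 374. The PNT approximation gives 2553/ln(2553) ≈ 2553/7.84502 ≈ 325.43. Relative error (π(x) − x/ln(x)) / π(x) ≈ 12.99%; the approximation is known to undercount slightly (Li(x) is a better estimate).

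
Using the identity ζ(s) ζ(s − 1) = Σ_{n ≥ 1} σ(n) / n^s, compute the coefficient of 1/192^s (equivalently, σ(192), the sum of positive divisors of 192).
σ(192) = 508

In the product (Σ m^0/m^s)(Σ k / k^s) = Σ (Σ_{d | n} d) / n^s, the coefficient of 1/n^s is σ(n) = Σ_{d | n} d. For n = 192, divisors are [1, 2, 3, 4, 6, 8, 12, 16, 24, 32, 48, 64, 96, 192]; summing: σ(192) = 508.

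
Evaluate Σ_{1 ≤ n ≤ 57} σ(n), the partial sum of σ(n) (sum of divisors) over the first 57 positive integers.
Σ_{n ≤ 57} σ(n) = 2696

Compute σ(n) for each 1 ≤ n ≤ 57: σ(1) = 1, σ(2) = 3, σ(3) = 4, σ(4) = 7, σ(5) = 6, σ(6) = 12, σ(7) = 8, σ(8) = 15, σ(9) = 13, σ(10) = 18, σ(11) = 12, σ(12) = 28, σ(13) = 14, σ(14) = 24, σ(15) = 24, σ(16) = 31, σ(17) = 18, σ(18) = 39, σ(19) = 20, σ(20) = 42, σ(21) = 32, σ(22) = 36, σ(23) = 24, σ(24) = 60, σ(25) = 31, σ(26) = 42, σ(27) = 40, σ(28) = 56, σ(29) = 30, σ(30) = 72, σ(31) = 32, σ(32) = 63, σ(33) = 48, σ(34) = 54, σ(35) = 48, σ(36) = 91, σ(37) = 38, σ(38) = 60, σ(39) = 56, σ(40) = 90, σ(41) = 42, σ(42) = 96, σ(43) = 44, σ(44) = 84, σ(45) = 78, σ(46) = 72, σ(47) = 48, σ(48) = 124, σ(49) = 57, σ(50) = 93, σ(51) = 72, σ(52) = 98, σ(53) = 54, σ(54) = 120, σ(55) = 72, σ(56) = 120, σ(57) = 80. Summing all 57 values: 2696. (Average order: Σ_{n ≤ x} σ(n) ~ (π²/12) x². For x = 57, (π²/12)·57² ≈ 2672.20.)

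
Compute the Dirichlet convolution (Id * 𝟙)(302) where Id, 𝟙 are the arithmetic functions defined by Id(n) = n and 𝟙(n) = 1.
(Id * 𝟙)(302) = 456

Divisors of 302: [1, 2, 151, 302]. For each d | 302:
  d = 1: Id(1) · 𝟙(302/1) = 1 · 1 = 1
  d = 2: Id(2) · 𝟙(302/2) = 2 · 1 = 2
  d = 151: Id(151) · 𝟙(302/151) = 151 · 1 = 151
  d = 302: Id(302) · 𝟙(302/302) = 302 · 1 = 302
Summing: (Id * 𝟙)(302) = 1 + 2 + 151 + 302 = 456.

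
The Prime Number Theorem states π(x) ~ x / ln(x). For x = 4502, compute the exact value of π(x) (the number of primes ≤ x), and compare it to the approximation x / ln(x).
π(4502) = 610;  x/ln(x) ≈ 535.17;  relative error ≈ 12.27%.

Directly count primes up to 4502: π(4502) = 610. The PNT approximation gives 4502/ln(4502) ≈ 4502/8.41228 ≈ 535.17. Relative error (π(x) − x/ln(x)) / π(x) ≈ 12.27%; the approximation is known to undercount slightly (Li(x) is a better estimate).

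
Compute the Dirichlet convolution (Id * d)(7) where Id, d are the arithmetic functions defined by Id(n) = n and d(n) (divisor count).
(Id * d)(7) = 9

Divisors of 7: [1, 7]. For each d | 7:
  d = 1: Id(1) · d(7/1) = 1 · 2 = 2
  d = 7: Id(7) · d(7/7) = 7 · 1 = 7
Summing: (Id * d)(7) = 2 + 7 = 9.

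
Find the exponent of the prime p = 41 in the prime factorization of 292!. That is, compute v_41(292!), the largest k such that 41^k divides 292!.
v_41(292!) = 7

Legendre's formula: v_p(n!) = Σ_{k ≥ 1} ⌊n / p^k⌋. For p = 41, n = 292, the terms are:
  ⌊292/41^1⌋ = ⌊292/41⌋ = 7
(the next term ⌊292/41^2⌋ = 0, terminating the sum). Summing: v_41(292!) = 7 = 7.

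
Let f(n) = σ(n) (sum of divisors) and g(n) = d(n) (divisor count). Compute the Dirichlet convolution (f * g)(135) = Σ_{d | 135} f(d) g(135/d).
(σ * d)(135) = 656

Divisors of 135: [1, 3, 5, 9, 15, 27, 45, 135]. For each d | 135:
  d = 1: σ(1) · d(135/1) = 1 · 8 = 8
  d = 3: σ(3) · d(135/3) = 4 · 6 = 24
  d = 5: σ(5) · d(135/5) = 6 · 4 = 24
  d = 9: σ(9) · d(135/9) = 13 · 4 = 52
  d = 15: σ(15) · d(135/15) = 24 · 3 = 72
  d = 27: σ(27) · d(135/27) = 40 · 2 = 80
  d = 45: σ(45) · d(135/45) = 78 · 2 = 156
  d = 135: σ(135) · d(135/135) = 240 · 1 = 240
Summing: (σ * d)(135) = 8 + 24 + 24 + 52 + 72 + 80 + 156 + 240 = 656.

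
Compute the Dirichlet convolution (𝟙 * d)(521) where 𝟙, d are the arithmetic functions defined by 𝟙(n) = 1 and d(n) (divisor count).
(𝟙 * d)(521) = 3

Divisors of 521: [1, 521]. For each d | 521:
  d = 1: 𝟙(1) · d(521/1) = 1 · 2 = 2
  d = 521: 𝟙(521) · d(521/521) = 1 · 1 = 1
Summing: (𝟙 * d)(521) = 2 + 1 = 3.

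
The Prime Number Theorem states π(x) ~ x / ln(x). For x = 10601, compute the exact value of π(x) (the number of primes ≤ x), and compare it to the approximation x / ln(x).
π(10601) = 1293;  x/ln(x) ≈ 1143.74;  relative error ≈ 11.54%.

Directly count primes up to 10601: π(10601) = 1293. The PNT approximation gives 10601/ln(10601) ≈ 10601/9.26870 ≈ 1143.74. Relative error (π(x) − x/ln(x)) / π(x) ≈ 11.54%; the approximation is known to undercount slightly (Li(x) is a better estimate).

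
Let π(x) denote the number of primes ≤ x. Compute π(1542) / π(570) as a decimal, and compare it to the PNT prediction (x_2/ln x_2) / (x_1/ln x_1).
π(1542)/π(570) = 242/104 ≈ 2.3269;  PNT prediction ≈ 2.3385.

π(570) = 104 and π(1542) = 242, so π(1542)/π(570) ≈ 2.3269. The PNT-predicted ratio is (1542/ln(1542)) / (570/ln(570)) ≈ 2.3385. The two agree to within a few percent, as expected.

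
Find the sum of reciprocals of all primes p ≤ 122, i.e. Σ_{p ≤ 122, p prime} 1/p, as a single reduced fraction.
Σ 1/p = 58472171373748331322981543916880425472323867753/31610054640417607788145206291543662493274686990

π(122) = 30, so the primes ≤ 122 are [2, 3, 5, 7, 11, 13, 17, 19, 23, 29, 31, 37, 41, 43, 47, 53, 59, 61, 67, 71, 73, 79, 83, 89, 97, 101, 103, 107, 109, 113]. Summing 1/p over these primes: 58472171373748331322981543916880425472323867753/31610054640417607788145206291543662493274686990 ≈ 1.8498. Mertens estimate ln ln(122) + 0.2615 ≈ 1.8310.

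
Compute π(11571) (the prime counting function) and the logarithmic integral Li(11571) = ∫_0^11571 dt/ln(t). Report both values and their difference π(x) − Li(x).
π(11571) = 1392;  Li(11571) ≈ 1415.34;  π(x) − Li(x) ≈ -23.34.

Direct count of primes ≤ 11571 gives π(11571) = 1392. Numerical evaluation of the logarithmic integral gives Li(11571) ≈ 1415.34. The difference π(x) − Li(x) ≈ -23.34 is typically negative for small/moderate x (Li(x) overestimates), though Littlewood's theorem shows this sign changes infinitely often.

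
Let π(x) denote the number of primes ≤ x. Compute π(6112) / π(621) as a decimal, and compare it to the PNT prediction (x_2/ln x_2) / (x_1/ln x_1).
π(6112)/π(621) = 796/114 ≈ 6.9825;  PNT prediction ≈ 7.2606.

π(621) = 114 and π(6112) = 796, so π(6112)/π(621) ≈ 6.9825. The PNT-predicted ratio is (6112/ln(6112)) / (621/ln(621)) ≈ 7.2606. The two agree to within a few percent, as expected.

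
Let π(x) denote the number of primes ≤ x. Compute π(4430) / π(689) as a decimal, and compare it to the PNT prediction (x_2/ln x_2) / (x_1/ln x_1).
π(4430)/π(689) = 602/124 ≈ 4.8548;  PNT prediction ≈ 5.0046.

π(689) = 124 and π(4430) = 602, so π(4430)/π(689) ≈ 4.8548. The PNT-predicted ratio is (4430/ln(4430)) / (689/ln(689)) ≈ 5.0046. The two agree to within a few percent, as expected.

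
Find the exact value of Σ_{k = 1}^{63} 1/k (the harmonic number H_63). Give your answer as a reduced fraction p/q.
H_63 = 310559566510213034489743057/65681493561267903750631200

Direct summation: H_63 = 1 + 1/2 + ... + 1/63. The least common denominator is lcm(1, ..., 63) = 591133442051411133755680800; over this denominator the numerator is 591133442051411133755680800 + 295566721025705566877840400 + 197044480683803711251893600 + 147783360512852783438920200 + 118226688410282226751136160 + 98522240341901855625946800 + 84447634578773019107954400 + 73891680256426391719460100 + 65681493561267903750631200 + 59113344205141113375568080 + 53739403822855557614152800 + 49261120170950927812973400 + 45471803234723933365821600 + 42223817289386509553977200 + 39408896136760742250378720 + 36945840128213195859730050 + 34772555414788890220922400 + 32840746780633951875315600 + 31112286423758480723983200 + 29556672102570556687784040 + 28149211526257673035984800 + 26869701911427778807076400 + 25701454002235266685029600 + 24630560085475463906486700 + 23645337682056445350227232 + 22735901617361966682910800 + 21893831187089301250210400 + 21111908644693254776988600 + 20383911794876245991575200 + 19704448068380371125189360 + 19068820711335843024376800 + 18472920064106597929865025 + 17913134607618519204717600 + 17386277707394445110461200 + 16889526915754603821590880 + 16420373390316975937657800 + 15976579514903003615018400 + 15556143211879240361991600 + 15157267744907977788607200 + 14778336051285278343892020 + 14417888830522222774528800 + 14074605763128836517992400 + 13747289350032817064085600 + 13434850955713889403538200 + 13136298712253580750126240 + 12850727001117633342514800 + 12577307277689598590546400 + 12315280042737731953243350 + 12063947796967574158279200 + 11822668841028222675113616 + 11590851804929630073640800 + 11367950808680983341455400 + 11153461170781342146333600 + 10946915593544650625105200 + 10747880764571111522830560 + 10555954322346627388494300 + 10370762141252826907994400 + 10191955897438122995787600 + 10019210882227307351791200 + 9852224034190185562594680 + 9690712164777231700912800 + 9534410355667921512188400 + 9383070508752557678661600 = 2795036098591917310407687513, so H_63 = 2795036098591917310407687513/591133442051411133755680800; reducing by gcd(2795036098591917310407687513, 591133442051411133755680800) = 9 gives 310559566510213034489743057/65681493561267903750631200 ≈ 4.72827. (The PNT-adjacent estimate ln(63) + γ ≈ 4.72035 matches within O(1/n).)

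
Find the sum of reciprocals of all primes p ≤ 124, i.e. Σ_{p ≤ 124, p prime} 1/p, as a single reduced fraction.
Σ 1/p = 58472171373748331322981543916880425472323867753/31610054640417607788145206291543662493274686990

π(124) = 30, so the primes ≤ 124 are [2, 3, 5, 7, 11, 13, 17, 19, 23, 29, 31, 37, 41, 43, 47, 53, 59, 61, 67, 71, 73, 79, 83, 89, 97, 101, 103, 107, 109, 113]. Summing 1/p over these primes: 58472171373748331322981543916880425472323867753/31610054640417607788145206291543662493274686990 ≈ 1.8498. Mertens estimate ln ln(124) + 0.2615 ≈ 1.8343.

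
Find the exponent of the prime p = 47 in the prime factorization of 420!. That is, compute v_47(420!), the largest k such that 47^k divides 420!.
v_47(420!) = 8

Legendre's formula: v_p(n!) = Σ_{k ≥ 1} ⌊n / p^k⌋. For p = 47, n = 420, the terms are:
  ⌊420/47^1⌋ = ⌊420/47⌋ = 8
(the next term ⌊420/47^2⌋ = 0, terminating the sum). Summing: v_47(420!) = 8 = 8.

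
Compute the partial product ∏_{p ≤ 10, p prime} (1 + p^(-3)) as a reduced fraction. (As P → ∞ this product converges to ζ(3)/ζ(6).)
∏ = 1032/875

The primes p ≤ 10 are [2, 3, 5, 7]. For each, (1 + 1/p^3) = (p^3 + 1)/p^3. Multiplying these fractions over p ∈ [2, 3, 5, 7] gives 1032/875. (In the limit P → ∞ this tends to ζ(3)/ζ(6).)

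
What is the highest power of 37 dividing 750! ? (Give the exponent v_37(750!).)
v_37(750!) = 20

Legendre's formula: v_p(n!) = Σ_{k ≥ 1} ⌊n / p^k⌋. For p = 37, n = 750, the terms are:
  ⌊750/37^1⌋ = ⌊750/37⌋ = 20
(the next term ⌊750/37^2⌋ = 0, terminating the sum). Summing: v_37(750!) = 20 = 20.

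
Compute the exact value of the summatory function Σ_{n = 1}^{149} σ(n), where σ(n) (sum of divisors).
Σ_{n ≤ 149} σ(n) = 18232

Compute σ(n) for each 1 ≤ n ≤ 149: σ(1) = 1, σ(2) = 3, σ(3) = 4, σ(4) = 7, σ(5) = 6, σ(6) = 12, σ(7) = 8, σ(8) = 15, σ(9) = 13, σ(10) = 18, σ(11) = 12, σ(12) = 28, σ(13) = 14, σ(14) = 24, σ(15) = 24, σ(16) = 31, σ(17) = 18, σ(18) = 39, σ(19) = 20, σ(20) = 42, σ(21) = 32, σ(22) = 36, σ(23) = 24, σ(24) = 60, σ(25) = 31, σ(26) = 42, σ(27) = 40, σ(28) = 56, σ(29) = 30, σ(30) = 72, σ(31) = 32, σ(32) = 63, σ(33) = 48, σ(34) = 54, σ(35) = 48, σ(36) = 91, σ(37) = 38, σ(38) = 60, σ(39) = 56, σ(40) = 90, σ(41) = 42, σ(42) = 96, σ(43) = 44, σ(44) = 84, σ(45) = 78, σ(46) = 72, σ(47) = 48, σ(48) = 124, σ(49) = 57, σ(50) = 93, σ(51) = 72, σ(52) = 98, σ(53) = 54, σ(54) = 120, σ(55) = 72, σ(56) = 120, σ(57) = 80, σ(58) = 90, σ(59) = 60, σ(60) = 168, σ(61) = 62, σ(62) = 96, σ(63) = 104, σ(64) = 127, σ(65) = 84, σ(66) = 144, σ(67) = 68, σ(68) = 126, σ(69) = 96, σ(70) = 144, σ(71) = 72, σ(72) = 195, σ(73) = 74, σ(74) = 114, σ(75) = 124, σ(76) = 140, σ(77) = 96, σ(78) = 168, σ(79) = 80, σ(80) = 186, σ(81) = 121, σ(82) = 126, σ(83) = 84, σ(84) = 224, σ(85) = 108, σ(86) = 132, σ(87) = 120, σ(88) = 180, σ(89) = 90, σ(90) = 234, σ(91) = 112, σ(92) = 168, σ(93) = 128, σ(94) = 144, σ(95) = 120, σ(96) = 252, σ(97) = 98, σ(98) = 171, σ(99) = 156, σ(100) = 217, σ(101) = 102, σ(102) = 216, σ(103) = 104, σ(104) = 210, σ(105) = 192, σ(106) = 162, σ(107) = 108, σ(108) = 280, σ(109) = 110, σ(110) = 216, σ(111) = 152, σ(112) = 248, σ(113) = 114, σ(114) = 240, σ(115) = 144, σ(116) = 210, σ(117) = 182, σ(118) = 180, σ(119) = 144, σ(120) = 360, σ(121) = 133, σ(122) = 186, σ(123) = 168, σ(124) = 224, σ(125) = 156, σ(126) = 312, σ(127) = 128, σ(128) = 255, σ(129) = 176, σ(130) = 252, σ(131) = 132, σ(132) = 336, σ(133) = 160, σ(134) = 204, σ(135) = 240, σ(136) = 270, σ(137) = 138, σ(138) = 288, σ(139) = 140, σ(140) = 336, σ(141) = 192, σ(142) = 216, σ(143) = 168, σ(144) = 403, σ(145) = 180, σ(146) = 222, σ(147) = 228, σ(148) = 266, σ(149) = 150. Summing all 149 values: 18232. (Average order: Σ_{n ≤ x} σ(n) ~ (π²/12) x². For x = 149, (π²/12)·149² ≈ 18259.59.)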